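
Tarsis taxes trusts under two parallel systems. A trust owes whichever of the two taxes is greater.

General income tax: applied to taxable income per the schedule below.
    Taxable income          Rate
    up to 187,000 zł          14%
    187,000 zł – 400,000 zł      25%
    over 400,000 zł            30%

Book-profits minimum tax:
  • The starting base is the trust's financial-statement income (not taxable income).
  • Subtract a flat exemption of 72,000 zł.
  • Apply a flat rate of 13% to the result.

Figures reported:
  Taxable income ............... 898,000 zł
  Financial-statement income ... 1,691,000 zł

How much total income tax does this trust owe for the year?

Book-profits minimum tax:
  Base (financial-statement income): 1,691,000 zł
  Less exemption 72,000 zł → base 1,619,000 zł
  1,619,000 zł × 13% = 210,470 zł

General income tax:
  187,000 zł × 14% = 26,180 zł
  213,000 zł × 25% = 53,250 zł
  498,000 zł × 30% = 149,400 zł
  → 228,830 zł

228,830 zł > 210,470 zł, so the general income tax governs.

228,830 zł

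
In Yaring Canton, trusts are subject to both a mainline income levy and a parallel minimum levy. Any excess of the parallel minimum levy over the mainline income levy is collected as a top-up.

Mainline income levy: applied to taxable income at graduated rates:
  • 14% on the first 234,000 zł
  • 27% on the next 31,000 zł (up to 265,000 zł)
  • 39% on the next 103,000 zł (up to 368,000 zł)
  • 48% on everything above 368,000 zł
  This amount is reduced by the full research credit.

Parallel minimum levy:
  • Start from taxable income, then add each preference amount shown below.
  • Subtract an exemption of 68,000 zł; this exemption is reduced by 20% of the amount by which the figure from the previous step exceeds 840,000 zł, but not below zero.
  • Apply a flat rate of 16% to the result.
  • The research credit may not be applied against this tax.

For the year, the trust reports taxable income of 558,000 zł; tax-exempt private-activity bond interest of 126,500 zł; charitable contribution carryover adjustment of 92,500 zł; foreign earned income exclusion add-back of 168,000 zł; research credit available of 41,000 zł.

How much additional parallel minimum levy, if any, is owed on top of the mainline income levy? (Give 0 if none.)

Parallel minimum levy:
  Adjusted income: 558,000 zł + 126,500 zł + 92,500 zł + 168,000 zł = 945,000 zł
  Exemption: 68,000 zł − 20% × (945,000 zł − 840,000 zł) = 68,000 zł − 21,000 zł = 47,000 zł
  Base: 945,000 zł − 47,000 zł = 898,000 zł
  898,000 zł × 16% = 143,680 zł

Mainline income levy:
  234,000 zł × 14% = 32,760 zł
  31,000 zł × 27% = 8,370 zł
  103,000 zł × 39% = 40,170 zł
  190,000 zł × 48% = 91,200 zł
  → 172,500 zł
  Less research credit 41,000 zł → 131,500 zł

Excess of parallel minimum levy over mainline income levy: 143,680 zł − 131,500 zł = 12,180 zł.

12,180 zł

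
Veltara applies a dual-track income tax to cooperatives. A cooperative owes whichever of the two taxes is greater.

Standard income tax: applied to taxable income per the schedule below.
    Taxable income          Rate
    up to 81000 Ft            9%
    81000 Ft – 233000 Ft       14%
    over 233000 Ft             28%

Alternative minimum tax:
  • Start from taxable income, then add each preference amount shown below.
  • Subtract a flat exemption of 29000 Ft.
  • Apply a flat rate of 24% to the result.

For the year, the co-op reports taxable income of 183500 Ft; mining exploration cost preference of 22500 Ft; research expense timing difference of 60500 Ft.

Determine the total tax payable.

Standard income tax:
  81000 Ft × 9% = 7290 Ft
  102500 Ft × 14% = 14350 Ft
  → 21640 Ft

Alternative minimum tax:
  Adjusted income: 183500 Ft + 22500 Ft + 60500 Ft = 266500 Ft
  Less exemption 29000 Ft → base 237500 Ft
  237500 Ft × 24% = 57000 Ft

57000 Ft > 21640 Ft, so the alternative minimum tax is the binding amount.

57000 Ft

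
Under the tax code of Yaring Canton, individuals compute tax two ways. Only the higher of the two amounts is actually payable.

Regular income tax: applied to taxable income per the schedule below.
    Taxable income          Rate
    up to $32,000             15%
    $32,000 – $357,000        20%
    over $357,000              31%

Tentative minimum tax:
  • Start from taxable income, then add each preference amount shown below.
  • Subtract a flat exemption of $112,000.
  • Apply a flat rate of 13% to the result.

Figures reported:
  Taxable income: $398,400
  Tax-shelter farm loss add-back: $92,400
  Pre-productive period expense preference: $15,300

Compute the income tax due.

Tentative minimum tax:
  Adjusted income: $398,400 + $92,400 + $15,300 = $506,100
  Less exemption $112,000 → base $394,100
  $394,100 × 13% = $51,233

Regular income tax:
  $32,000 × 15% = $4,800
  $325,000 × 20% = $65,000
  $41,400 × 31% = $12,834
  → $82,634

$82,634 > $51,233, so the regular income tax governs.

$82,634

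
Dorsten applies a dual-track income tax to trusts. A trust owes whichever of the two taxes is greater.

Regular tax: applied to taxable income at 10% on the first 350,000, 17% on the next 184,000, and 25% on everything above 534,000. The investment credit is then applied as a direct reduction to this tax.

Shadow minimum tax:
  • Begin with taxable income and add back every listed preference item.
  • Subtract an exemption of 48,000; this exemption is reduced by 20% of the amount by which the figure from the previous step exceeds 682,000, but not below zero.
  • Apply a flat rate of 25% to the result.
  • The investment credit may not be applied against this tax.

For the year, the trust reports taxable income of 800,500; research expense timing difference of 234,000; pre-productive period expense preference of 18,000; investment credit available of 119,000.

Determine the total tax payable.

Regular tax:
  350,000 × 10% = 35,000
  184,000 × 17% = 31,280
  266,500 × 25% = 66,625
  → 132,905
  Less investment credit 119,000 → 13,905

Shadow minimum tax:
  Adjusted income: 800,500 + 234,000 + 18,000 = 1,052,500
  Exemption: 20% × (1,052,500 − 682,000) = 74,100 ≥ 48,000, so the exemption is fully phased out
  Base: 1,052,500 − 0 = 1,052,500
  1,052,500 × 25% = 263,125

263,125 > 13,905, so the shadow minimum tax is the binding amount.

263,125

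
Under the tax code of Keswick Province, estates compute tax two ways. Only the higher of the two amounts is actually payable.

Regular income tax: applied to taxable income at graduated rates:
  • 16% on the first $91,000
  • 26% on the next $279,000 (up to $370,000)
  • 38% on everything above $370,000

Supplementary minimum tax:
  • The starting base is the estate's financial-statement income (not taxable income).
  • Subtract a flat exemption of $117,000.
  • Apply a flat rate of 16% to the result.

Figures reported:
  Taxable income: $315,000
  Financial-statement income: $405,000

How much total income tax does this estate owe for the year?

$72,800

Supplementary minimum tax:
  Base (financial-statement income): $405,000
  Less exemption $117,000 → base $288,000
  $288,000 × 16% = $46,080

Regular income tax:
  $91,000 × 16% = $14,560
  $224,000 × 26% = $58,240
  → $72,800

$72,800 > $46,080, so the regular income tax governs.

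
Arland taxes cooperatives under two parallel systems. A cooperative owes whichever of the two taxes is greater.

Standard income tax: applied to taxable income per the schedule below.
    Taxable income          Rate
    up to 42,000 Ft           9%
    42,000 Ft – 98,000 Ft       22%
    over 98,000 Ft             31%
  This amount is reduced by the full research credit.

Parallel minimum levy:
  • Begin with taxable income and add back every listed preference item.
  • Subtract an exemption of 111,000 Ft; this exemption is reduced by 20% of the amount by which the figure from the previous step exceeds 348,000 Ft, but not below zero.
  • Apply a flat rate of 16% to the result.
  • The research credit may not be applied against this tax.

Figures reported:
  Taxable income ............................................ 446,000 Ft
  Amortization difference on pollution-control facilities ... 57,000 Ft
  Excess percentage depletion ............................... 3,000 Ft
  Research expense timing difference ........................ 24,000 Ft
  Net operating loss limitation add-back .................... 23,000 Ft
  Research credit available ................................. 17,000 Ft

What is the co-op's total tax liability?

Standard income tax:
  42,000 Ft × 9% = 3,780 Ft
  56,000 Ft × 22% = 12,320 Ft
  348,000 Ft × 31% = 107,880 Ft
  → 123,980 Ft
  Less research credit 17,000 Ft → 106,980 Ft

Parallel minimum levy:
  Adjusted income: 446,000 Ft + 57,000 Ft + 3,000 Ft + 24,000 Ft + 23,000 Ft = 553,000 Ft
  Exemption: 111,000 Ft − 20% × (553,000 Ft − 348,000 Ft) = 111,000 Ft − 41,000 Ft = 70,000 Ft
  Base: 553,000 Ft − 70,000 Ft = 483,000 Ft
  483,000 Ft × 16% = 77,280 Ft

106,980 Ft > 77,280 Ft, so the standard income tax governs.

106,980 Ft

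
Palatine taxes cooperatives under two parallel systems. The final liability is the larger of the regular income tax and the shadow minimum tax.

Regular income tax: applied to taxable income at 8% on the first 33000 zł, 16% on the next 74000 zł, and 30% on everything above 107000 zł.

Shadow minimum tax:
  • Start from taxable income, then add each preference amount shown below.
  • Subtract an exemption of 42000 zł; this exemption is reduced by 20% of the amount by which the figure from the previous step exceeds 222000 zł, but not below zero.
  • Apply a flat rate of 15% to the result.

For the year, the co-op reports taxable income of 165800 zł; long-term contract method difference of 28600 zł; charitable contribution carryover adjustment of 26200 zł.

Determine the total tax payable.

Shadow minimum tax:
  Adjusted income: 165800 zł + 28600 zł + 26200 zł = 220600 zł
  Exemption: 220600 zł ≤ 222000 zł, so full 42000 zł applies
  Base: 220600 zł − 42000 zł = 178600 zł
  178600 zł × 15% = 26790 zł

Regular income tax:
  33000 zł × 8% = 2640 zł
  74000 zł × 16% = 11840 zł
  58800 zł × 30% = 17640 zł
  → 32120 zł

32120 zł > 26790 zł, so the regular income tax governs.

32120 zł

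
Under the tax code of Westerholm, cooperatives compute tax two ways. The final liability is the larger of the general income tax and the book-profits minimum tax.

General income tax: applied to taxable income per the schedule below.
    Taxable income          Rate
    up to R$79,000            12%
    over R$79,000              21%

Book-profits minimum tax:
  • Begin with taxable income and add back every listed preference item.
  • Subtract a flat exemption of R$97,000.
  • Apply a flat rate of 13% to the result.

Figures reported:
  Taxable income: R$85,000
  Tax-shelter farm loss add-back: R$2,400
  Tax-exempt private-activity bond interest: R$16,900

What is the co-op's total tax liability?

Book-profits minimum tax:
  Adjusted income: R$85,000 + R$2,400 + R$16,900 = R$104,300
  Less exemption R$97,000 → base R$7,300
  R$7,300 × 13% = R$949

General income tax:
  R$79,000 × 12% = R$9,480
  R$6,000 × 21% = R$1,260
  → R$10,740

R$10,740 > R$949, so the general income tax governs.

R$10,740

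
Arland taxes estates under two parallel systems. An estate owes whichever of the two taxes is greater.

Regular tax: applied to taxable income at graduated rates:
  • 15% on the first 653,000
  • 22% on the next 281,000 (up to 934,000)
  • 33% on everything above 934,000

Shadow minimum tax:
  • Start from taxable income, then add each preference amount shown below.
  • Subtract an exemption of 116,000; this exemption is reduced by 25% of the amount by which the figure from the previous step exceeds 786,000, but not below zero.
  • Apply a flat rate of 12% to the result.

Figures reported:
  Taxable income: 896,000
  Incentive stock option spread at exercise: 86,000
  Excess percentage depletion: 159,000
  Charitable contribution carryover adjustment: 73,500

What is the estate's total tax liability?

151,410

Shadow minimum tax:
  Adjusted income: 896,000 + 86,000 + 159,000 + 73,500 = 1,214,500
  Exemption: 116,000 − 25% × (1,214,500 − 786,000) = 116,000 − 107,125 = 8,875
  Base: 1,214,500 − 8,875 = 1,205,625
  1,205,625 × 12% = 144,675

Regular tax:
  653,000 × 15% = 97,950
  243,000 × 22% = 53,460
  → 151,410

151,410 > 144,675, so the regular tax governs.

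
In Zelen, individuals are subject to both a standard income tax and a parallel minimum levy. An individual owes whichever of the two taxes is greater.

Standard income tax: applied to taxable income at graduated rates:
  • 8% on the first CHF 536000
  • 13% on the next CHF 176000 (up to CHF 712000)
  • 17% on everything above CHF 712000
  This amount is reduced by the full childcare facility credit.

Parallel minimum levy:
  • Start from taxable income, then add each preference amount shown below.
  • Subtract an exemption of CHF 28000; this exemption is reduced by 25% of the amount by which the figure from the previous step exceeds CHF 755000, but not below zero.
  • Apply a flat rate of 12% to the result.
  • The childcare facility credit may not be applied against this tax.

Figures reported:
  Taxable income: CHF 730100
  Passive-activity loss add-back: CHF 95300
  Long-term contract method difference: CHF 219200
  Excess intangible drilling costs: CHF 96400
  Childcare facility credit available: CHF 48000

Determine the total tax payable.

Standard income tax:
  CHF 536000 × 8% = CHF 42880
  CHF 176000 × 13% = CHF 22880
  CHF 18100 × 17% = CHF 3077
  → CHF 68837
  Less childcare facility credit CHF 48000 → CHF 20837

Parallel minimum levy:
  Adjusted income: CHF 730100 + CHF 95300 + CHF 219200 + CHF 96400 = CHF 1141000
  Exemption: 25% × (CHF 1141000 − CHF 755000) = CHF 96500 ≥ CHF 28000, so the exemption is fully phased out
  Base: CHF 1141000 − CHF 0 = CHF 1141000
  CHF 1141000 × 12% = CHF 136920

CHF 136920 > CHF 20837, so the parallel minimum levy is the binding amount.

CHF 136920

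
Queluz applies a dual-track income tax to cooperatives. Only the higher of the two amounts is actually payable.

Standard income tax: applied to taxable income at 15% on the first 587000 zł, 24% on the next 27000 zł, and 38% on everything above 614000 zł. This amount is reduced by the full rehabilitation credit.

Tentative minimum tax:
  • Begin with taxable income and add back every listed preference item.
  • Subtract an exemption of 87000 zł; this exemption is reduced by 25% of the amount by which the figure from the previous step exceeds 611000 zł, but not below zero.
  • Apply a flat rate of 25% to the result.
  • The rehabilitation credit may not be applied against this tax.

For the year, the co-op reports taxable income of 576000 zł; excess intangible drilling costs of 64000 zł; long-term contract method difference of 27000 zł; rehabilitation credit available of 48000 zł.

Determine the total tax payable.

148500 zł

Standard income tax:
  576000 zł × 15% = 86400 zł
  Less rehabilitation credit 48000 zł → 38400 zł

Tentative minimum tax:
  Adjusted income: 576000 zł + 64000 zł + 27000 zł = 667000 zł
  Exemption: 87000 zł − 25% × (667000 zł − 611000 zł) = 87000 zł − 14000 zł = 73000 zł
  Base: 667000 zł − 73000 zł = 594000 zł
  594000 zł × 25% = 148500 zł

148500 zł > 38400 zł, so the tentative minimum tax is the binding amount.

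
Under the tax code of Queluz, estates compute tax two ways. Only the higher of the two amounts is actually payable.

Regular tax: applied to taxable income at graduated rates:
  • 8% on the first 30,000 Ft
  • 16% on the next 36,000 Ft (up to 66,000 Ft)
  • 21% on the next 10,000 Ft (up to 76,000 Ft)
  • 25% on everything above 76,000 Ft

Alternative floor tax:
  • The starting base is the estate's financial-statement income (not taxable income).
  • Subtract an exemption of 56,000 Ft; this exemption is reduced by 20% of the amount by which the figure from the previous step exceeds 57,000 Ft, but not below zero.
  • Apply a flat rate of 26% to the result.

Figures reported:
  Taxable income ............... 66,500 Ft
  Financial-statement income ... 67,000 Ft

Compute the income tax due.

8,265 Ft

Alternative floor tax:
  Base (financial-statement income): 67,000 Ft
  Exemption: 56,000 Ft − 20% × (67,000 Ft − 57,000 Ft) = 56,000 Ft − 2,000 Ft = 54,000 Ft
  Base: 67,000 Ft − 54,000 Ft = 13,000 Ft
  13,000 Ft × 26% = 3,380 Ft

Regular tax:
  30,000 Ft × 8% = 2,400 Ft
  36,000 Ft × 16% = 5,760 Ft
  500 Ft × 21% = 105 Ft
  → 8,265 Ft

8,265 Ft > 3,380 Ft, so the regular tax governs.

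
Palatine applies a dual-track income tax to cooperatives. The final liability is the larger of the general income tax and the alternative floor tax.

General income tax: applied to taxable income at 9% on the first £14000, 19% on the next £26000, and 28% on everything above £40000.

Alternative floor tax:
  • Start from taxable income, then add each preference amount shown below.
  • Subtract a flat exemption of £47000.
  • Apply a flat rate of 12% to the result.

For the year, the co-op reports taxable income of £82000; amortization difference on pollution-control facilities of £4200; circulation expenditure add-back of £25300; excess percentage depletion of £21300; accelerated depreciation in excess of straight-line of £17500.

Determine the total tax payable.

General income tax:
  £14000 × 9% = £1260
  £26000 × 19% = £4940
  £42000 × 28% = £11760
  → £17960

Alternative floor tax:
  Adjusted income: £82000 + £4200 + £25300 + £21300 + £17500 = £150300
  Less exemption £47000 → base £103300
  £103300 × 12% = £12396

£17960 > £12396, so the general income tax governs.

£17960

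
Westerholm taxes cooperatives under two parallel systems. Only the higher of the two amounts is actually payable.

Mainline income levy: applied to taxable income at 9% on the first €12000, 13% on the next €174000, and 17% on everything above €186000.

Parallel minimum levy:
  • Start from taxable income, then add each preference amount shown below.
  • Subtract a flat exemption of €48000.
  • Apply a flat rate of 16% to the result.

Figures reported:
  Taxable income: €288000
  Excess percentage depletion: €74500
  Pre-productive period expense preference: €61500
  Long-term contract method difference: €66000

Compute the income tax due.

Mainline income levy:
  €12000 × 9% = €1080
  €174000 × 13% = €22620
  €102000 × 17% = €17340
  → €41040

Parallel minimum levy:
  Adjusted income: €288000 + €74500 + €61500 + €66000 = €490000
  Less exemption €48000 → base €442000
  €442000 × 16% = €70720

€70720 > €41040, so the parallel minimum levy is the binding amount.

€70720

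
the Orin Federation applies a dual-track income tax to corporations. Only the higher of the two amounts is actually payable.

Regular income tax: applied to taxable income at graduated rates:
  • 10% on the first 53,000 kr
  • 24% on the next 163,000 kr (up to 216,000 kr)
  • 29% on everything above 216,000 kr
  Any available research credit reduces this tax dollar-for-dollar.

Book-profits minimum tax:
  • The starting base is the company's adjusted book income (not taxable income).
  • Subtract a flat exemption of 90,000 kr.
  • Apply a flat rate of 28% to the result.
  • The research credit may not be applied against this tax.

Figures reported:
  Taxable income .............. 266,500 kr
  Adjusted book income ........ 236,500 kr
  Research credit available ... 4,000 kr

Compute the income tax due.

Regular income tax:
  53,000 kr × 10% = 5,300 kr
  163,000 kr × 24% = 39,120 kr
  50,500 kr × 29% = 14,645 kr
  → 59,065 kr
  Less research credit 4,000 kr → 55,065 kr

Book-profits minimum tax:
  Base (adjusted book income): 236,500 kr
  Less exemption 90,000 kr → base 146,500 kr
  146,500 kr × 28% = 41,020 kr

55,065 kr > 41,020 kr, so the regular income tax governs.

55,065 kr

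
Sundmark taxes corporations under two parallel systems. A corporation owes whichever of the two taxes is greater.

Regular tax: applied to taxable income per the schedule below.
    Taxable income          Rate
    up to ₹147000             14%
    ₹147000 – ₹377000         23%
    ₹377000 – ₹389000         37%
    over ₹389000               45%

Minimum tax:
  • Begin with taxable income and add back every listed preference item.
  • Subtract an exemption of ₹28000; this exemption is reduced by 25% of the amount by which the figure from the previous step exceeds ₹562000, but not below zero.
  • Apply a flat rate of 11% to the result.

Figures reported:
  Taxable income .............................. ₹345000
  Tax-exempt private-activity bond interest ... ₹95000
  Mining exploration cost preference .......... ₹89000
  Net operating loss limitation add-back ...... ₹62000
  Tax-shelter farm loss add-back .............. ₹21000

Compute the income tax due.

Minimum tax:
  Adjusted income: ₹345000 + ₹95000 + ₹89000 + ₹62000 + ₹21000 = ₹612000
  Exemption: ₹28000 − 25% × (₹612000 − ₹562000) = ₹28000 − ₹12500 = ₹15500
  Base: ₹612000 − ₹15500 = ₹596500
  ₹596500 × 11% = ₹65615

Regular tax:
  ₹147000 × 14% = ₹20580
  ₹198000 × 23% = ₹45540
  → ₹66120

₹66120 > ₹65615, so the regular tax governs.

₹66120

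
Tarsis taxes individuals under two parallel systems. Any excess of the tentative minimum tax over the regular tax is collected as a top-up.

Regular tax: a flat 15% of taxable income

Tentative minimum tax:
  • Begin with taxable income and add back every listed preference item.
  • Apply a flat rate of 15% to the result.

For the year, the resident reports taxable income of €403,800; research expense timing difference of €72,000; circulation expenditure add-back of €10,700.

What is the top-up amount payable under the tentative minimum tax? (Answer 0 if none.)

Regular tax:
  €403,800 × 15% = €60,570

Tentative minimum tax:
  Adjusted income: €403,800 + €72,000 + €10,700 = €486,500
  €486,500 × 15% = €72,975

Excess of tentative minimum tax over regular tax: €72,975 − €60,570 = €12,405.

€12,405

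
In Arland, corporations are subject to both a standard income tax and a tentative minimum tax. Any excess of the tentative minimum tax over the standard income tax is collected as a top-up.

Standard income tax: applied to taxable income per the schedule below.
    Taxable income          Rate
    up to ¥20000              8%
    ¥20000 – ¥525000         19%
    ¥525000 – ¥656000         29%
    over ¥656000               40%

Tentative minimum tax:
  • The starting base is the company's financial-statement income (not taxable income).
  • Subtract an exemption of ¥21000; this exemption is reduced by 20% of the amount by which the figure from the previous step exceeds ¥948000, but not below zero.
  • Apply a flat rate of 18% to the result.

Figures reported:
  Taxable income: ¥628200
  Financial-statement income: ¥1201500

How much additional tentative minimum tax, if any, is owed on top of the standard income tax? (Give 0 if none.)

¥88792

Standard income tax:
  ¥20000 × 8% = ¥1600
  ¥505000 × 19% = ¥95950
  ¥103200 × 29% = ¥29928
  → ¥127478

Tentative minimum tax:
  Base (financial-statement income): ¥1201500
  Exemption: 20% × (¥1201500 − ¥948000) = ¥50700 ≥ ¥21000, so the exemption is fully phased out
  Base: ¥1201500 − ¥0 = ¥1201500
  ¥1201500 × 18% = ¥216270

Excess of tentative minimum tax over standard income tax: ¥216270 − ¥127478 = ¥88792.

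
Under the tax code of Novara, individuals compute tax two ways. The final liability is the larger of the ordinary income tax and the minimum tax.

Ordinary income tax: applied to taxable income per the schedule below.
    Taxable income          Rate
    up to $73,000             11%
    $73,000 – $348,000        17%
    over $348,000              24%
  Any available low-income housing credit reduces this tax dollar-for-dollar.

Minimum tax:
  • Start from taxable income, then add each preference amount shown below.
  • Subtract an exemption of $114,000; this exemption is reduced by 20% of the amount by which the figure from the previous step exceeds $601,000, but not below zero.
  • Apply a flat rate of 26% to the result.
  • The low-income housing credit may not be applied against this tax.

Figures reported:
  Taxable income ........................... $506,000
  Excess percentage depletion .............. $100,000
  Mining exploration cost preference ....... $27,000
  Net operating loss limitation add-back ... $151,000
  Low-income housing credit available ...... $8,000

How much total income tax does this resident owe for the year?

Ordinary income tax:
  $73,000 × 11% = $8,030
  $275,000 × 17% = $46,750
  $158,000 × 24% = $37,920
  → $92,700
  Less low-income housing credit $8,000 → $84,700

Minimum tax:
  Adjusted income: $506,000 + $100,000 + $27,000 + $151,000 = $784,000
  Exemption: $114,000 − 20% × ($784,000 − $601,000) = $114,000 − $36,600 = $77,400
  Base: $784,000 − $77,400 = $706,600
  $706,600 × 26% = $183,716

$183,716 > $84,700, so the minimum tax is the binding amount.

$183,716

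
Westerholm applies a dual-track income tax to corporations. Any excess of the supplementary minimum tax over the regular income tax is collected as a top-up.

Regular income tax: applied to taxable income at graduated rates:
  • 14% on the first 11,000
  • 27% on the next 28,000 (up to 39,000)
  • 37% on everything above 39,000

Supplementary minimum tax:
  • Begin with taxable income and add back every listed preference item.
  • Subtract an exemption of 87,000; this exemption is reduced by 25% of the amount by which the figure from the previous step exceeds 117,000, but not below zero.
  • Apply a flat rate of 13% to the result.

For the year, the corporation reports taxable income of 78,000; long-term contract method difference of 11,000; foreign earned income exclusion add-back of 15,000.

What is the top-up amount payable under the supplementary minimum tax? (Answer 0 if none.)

0

Regular income tax:
  11,000 × 14% = 1,540
  28,000 × 27% = 7,560
  39,000 × 37% = 14,430
  → 23,530

Supplementary minimum tax:
  Adjusted income: 78,000 + 11,000 + 15,000 = 104,000
  Exemption: 104,000 ≤ 117,000, so full 87,000 applies
  Base: 104,000 − 87,000 = 17,000
  17,000 × 13% = 2,210

2,210 ≤ 23,530, so no add-on is due.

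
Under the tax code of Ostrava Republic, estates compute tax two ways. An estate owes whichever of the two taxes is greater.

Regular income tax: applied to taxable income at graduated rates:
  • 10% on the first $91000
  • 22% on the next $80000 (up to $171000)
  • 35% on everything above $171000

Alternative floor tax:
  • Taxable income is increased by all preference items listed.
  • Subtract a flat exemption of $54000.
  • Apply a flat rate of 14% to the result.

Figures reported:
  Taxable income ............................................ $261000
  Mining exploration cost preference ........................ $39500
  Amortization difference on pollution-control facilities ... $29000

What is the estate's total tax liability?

Alternative floor tax:
  Adjusted income: $261000 + $39500 + $29000 = $329500
  Less exemption $54000 → base $275500
  $275500 × 14% = $38570

Regular income tax:
  $91000 × 10% = $9100
  $80000 × 22% = $17600
  $90000 × 35% = $31500
  → $58200

$58200 > $38570, so the regular income tax governs.

$58200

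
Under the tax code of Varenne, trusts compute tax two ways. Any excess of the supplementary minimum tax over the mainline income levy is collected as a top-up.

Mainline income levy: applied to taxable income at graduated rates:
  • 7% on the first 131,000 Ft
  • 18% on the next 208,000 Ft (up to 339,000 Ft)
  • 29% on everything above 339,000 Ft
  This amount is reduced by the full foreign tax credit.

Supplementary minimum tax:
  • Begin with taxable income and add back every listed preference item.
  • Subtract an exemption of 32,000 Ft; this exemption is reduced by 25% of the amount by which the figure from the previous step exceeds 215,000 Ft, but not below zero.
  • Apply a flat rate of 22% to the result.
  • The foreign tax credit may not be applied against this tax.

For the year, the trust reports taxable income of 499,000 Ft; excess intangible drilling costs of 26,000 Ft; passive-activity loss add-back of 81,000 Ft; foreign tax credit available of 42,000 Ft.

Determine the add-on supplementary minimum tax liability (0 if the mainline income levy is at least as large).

Mainline income levy:
  131,000 Ft × 7% = 9,170 Ft
  208,000 Ft × 18% = 37,440 Ft
  160,000 Ft × 29% = 46,400 Ft
  → 93,010 Ft
  Less foreign tax credit 42,000 Ft → 51,010 Ft

Supplementary minimum tax:
  Adjusted income: 499,000 Ft + 26,000 Ft + 81,000 Ft = 606,000 Ft
  Exemption: 25% × (606,000 Ft − 215,000 Ft) = 97,750 Ft ≥ 32,000 Ft, so the exemption is fully phased out
  Base: 606,000 Ft − 0 Ft = 606,000 Ft
  606,000 Ft × 22% = 133,320 Ft

Excess of supplementary minimum tax over mainline income levy: 133,320 Ft − 51,010 Ft = 82,310 Ft.

82,310 Ft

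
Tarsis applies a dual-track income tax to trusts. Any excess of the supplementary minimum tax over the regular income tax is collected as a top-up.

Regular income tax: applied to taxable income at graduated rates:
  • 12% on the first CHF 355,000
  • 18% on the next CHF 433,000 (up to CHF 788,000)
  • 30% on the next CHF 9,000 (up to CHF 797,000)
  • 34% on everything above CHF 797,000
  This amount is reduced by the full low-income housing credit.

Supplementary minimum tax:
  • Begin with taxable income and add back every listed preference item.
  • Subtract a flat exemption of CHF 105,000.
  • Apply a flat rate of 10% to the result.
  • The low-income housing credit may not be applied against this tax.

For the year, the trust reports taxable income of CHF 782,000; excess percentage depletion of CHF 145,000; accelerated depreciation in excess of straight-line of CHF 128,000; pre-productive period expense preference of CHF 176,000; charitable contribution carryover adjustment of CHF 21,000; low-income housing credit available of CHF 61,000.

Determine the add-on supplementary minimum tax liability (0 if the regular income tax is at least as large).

CHF 56,240

Supplementary minimum tax:
  Adjusted income: CHF 782,000 + CHF 145,000 + CHF 128,000 + CHF 176,000 + CHF 21,000 = CHF 1,252,000
  Less exemption CHF 105,000 → base CHF 1,147,000
  CHF 1,147,000 × 10% = CHF 114,700

Regular income tax:
  CHF 355,000 × 12% = CHF 42,600
  CHF 427,000 × 18% = CHF 76,860
  → CHF 119,460
  Less low-income housing credit CHF 61,000 → CHF 58,460

Excess of supplementary minimum tax over regular income tax: CHF 114,700 − CHF 58,460 = CHF 56,240.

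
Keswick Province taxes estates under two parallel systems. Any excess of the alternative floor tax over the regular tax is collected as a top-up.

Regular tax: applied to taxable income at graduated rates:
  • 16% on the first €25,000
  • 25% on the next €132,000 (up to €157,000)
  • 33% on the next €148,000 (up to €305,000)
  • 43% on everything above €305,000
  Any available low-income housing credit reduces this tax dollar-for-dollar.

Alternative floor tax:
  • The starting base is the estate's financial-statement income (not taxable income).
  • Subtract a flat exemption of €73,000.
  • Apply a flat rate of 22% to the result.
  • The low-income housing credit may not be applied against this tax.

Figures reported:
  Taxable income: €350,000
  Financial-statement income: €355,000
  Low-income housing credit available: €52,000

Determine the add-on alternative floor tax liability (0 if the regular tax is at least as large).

Regular tax:
  €25,000 × 16% = €4,000
  €132,000 × 25% = €33,000
  €148,000 × 33% = €48,840
  €45,000 × 43% = €19,350
  → €105,190
  Less low-income housing credit €52,000 → €53,190

Alternative floor tax:
  Base (financial-statement income): €355,000
  Less exemption €73,000 → base €282,000
  €282,000 × 22% = €62,040

Excess of alternative floor tax over regular tax: €62,040 − €53,190 = €8,850.

€8,850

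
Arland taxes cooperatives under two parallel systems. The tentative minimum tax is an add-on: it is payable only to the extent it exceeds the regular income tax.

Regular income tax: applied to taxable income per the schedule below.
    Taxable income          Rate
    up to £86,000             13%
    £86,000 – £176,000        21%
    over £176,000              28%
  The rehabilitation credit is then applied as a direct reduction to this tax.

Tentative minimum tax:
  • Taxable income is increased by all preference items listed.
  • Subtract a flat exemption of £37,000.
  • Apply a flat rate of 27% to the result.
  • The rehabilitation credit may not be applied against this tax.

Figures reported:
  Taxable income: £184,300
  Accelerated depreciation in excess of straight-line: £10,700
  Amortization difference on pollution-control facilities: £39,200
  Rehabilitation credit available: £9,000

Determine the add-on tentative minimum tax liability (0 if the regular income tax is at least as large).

Tentative minimum tax:
  Adjusted income: £184,300 + £10,700 + £39,200 = £234,200
  Less exemption £37,000 → base £197,200
  £197,200 × 27% = £53,244

Regular income tax:
  £86,000 × 13% = £11,180
  £90,000 × 21% = £18,900
  £8,300 × 28% = £2,324
  → £32,404
  Less rehabilitation credit £9,000 → £23,404

Excess of tentative minimum tax over regular income tax: £53,244 − £23,404 = £29,840.

£29,840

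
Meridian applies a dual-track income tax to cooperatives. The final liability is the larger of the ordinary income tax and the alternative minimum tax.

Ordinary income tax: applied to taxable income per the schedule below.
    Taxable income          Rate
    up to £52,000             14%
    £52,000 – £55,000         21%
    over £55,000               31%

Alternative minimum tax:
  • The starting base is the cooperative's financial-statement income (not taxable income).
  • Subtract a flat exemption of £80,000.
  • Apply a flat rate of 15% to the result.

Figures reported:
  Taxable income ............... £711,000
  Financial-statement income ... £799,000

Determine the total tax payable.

Alternative minimum tax:
  Base (financial-statement income): £799,000
  Less exemption £80,000 → base £719,000
  £719,000 × 15% = £107,850

Ordinary income tax:
  £52,000 × 14% = £7,280
  £3,000 × 21% = £630
  £656,000 × 31% = £203,360
  → £211,270

£211,270 > £107,850, so the ordinary income tax governs.

£211,270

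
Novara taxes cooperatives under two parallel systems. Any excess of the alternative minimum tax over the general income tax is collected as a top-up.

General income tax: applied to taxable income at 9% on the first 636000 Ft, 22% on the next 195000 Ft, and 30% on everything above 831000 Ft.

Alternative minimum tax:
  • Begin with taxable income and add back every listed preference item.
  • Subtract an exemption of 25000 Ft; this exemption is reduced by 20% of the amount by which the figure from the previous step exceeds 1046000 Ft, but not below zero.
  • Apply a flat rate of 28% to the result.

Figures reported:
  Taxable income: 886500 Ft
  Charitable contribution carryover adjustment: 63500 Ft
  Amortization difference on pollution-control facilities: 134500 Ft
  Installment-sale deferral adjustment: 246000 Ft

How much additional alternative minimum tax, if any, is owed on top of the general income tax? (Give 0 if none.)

General income tax:
  636000 Ft × 9% = 57240 Ft
  195000 Ft × 22% = 42900 Ft
  55500 Ft × 30% = 16650 Ft
  → 116790 Ft

Alternative minimum tax:
  Adjusted income: 886500 Ft + 63500 Ft + 134500 Ft + 246000 Ft = 1330500 Ft
  Exemption: 20% × (1330500 Ft − 1046000 Ft) = 56900 Ft ≥ 25000 Ft, so the exemption is fully phased out
  Base: 1330500 Ft − 0 Ft = 1330500 Ft
  1330500 Ft × 28% = 372540 Ft

Excess of alternative minimum tax over general income tax: 372540 Ft − 116790 Ft = 255750 Ft.

255750 Ft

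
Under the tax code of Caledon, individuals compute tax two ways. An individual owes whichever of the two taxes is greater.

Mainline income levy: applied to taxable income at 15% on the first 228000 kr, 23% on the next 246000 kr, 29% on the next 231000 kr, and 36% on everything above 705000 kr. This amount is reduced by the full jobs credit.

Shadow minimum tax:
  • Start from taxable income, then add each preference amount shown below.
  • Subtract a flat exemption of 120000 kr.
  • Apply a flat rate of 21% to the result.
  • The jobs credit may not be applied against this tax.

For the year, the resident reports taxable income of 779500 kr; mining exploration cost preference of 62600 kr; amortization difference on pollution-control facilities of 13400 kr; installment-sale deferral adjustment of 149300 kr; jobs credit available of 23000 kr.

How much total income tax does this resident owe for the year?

185808 kr

Shadow minimum tax:
  Adjusted income: 779500 kr + 62600 kr + 13400 kr + 149300 kr = 1004800 kr
  Less exemption 120000 kr → base 884800 kr
  884800 kr × 21% = 185808 kr

Mainline income levy:
  228000 kr × 15% = 34200 kr
  246000 kr × 23% = 56580 kr
  231000 kr × 29% = 66990 kr
  74500 kr × 36% = 26820 kr
  → 184590 kr
  Less jobs credit 23000 kr → 161590 kr

185808 kr > 161590 kr, so the shadow minimum tax is the binding amount.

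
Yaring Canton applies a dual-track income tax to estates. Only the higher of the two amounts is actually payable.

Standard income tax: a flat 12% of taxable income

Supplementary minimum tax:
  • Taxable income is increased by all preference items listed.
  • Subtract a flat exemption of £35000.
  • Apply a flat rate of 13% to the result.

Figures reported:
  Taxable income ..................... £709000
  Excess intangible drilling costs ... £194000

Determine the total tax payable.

Standard income tax:
  £709000 × 12% = £85080

Supplementary minimum tax:
  Adjusted income: £709000 + £194000 = £903000
  Less exemption £35000 → base £868000
  £868000 × 13% = £112840

£112840 > £85080, so the supplementary minimum tax is the binding amount.

£112840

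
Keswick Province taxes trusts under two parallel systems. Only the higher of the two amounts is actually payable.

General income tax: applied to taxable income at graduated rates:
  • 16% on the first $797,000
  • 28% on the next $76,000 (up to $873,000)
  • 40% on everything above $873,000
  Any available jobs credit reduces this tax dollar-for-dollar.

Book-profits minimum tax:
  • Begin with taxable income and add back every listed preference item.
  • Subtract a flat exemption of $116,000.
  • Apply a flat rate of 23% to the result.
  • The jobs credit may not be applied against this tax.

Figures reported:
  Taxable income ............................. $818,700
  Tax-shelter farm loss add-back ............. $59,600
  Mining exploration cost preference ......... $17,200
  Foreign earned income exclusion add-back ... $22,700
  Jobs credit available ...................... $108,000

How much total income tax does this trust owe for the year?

$184,506

Book-profits minimum tax:
  Adjusted income: $818,700 + $59,600 + $17,200 + $22,700 = $918,200
  Less exemption $116,000 → base $802,200
  $802,200 × 23% = $184,506

General income tax:
  $797,000 × 16% = $127,520
  $21,700 × 28% = $6,076
  → $133,596
  Less jobs credit $108,000 → $25,596

$184,506 > $25,596, so the book-profits minimum tax is the binding amount.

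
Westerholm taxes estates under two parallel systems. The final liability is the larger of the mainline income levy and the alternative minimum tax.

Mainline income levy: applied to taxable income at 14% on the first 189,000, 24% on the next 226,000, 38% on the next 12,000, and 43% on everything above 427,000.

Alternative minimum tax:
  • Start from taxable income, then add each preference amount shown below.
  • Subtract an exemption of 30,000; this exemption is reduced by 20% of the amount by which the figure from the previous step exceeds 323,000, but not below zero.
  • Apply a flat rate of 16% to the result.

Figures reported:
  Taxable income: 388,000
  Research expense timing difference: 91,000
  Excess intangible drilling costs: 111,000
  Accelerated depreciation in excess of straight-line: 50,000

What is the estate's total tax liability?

Mainline income levy:
  189,000 × 14% = 26,460
  199,000 × 24% = 47,760
  → 74,220

Alternative minimum tax:
  Adjusted income: 388,000 + 91,000 + 111,000 + 50,000 = 640,000
  Exemption: 20% × (640,000 − 323,000) = 63,400 ≥ 30,000, so the exemption is fully phased out
  Base: 640,000 − 0 = 640,000
  640,000 × 16% = 102,400

102,400 > 74,220, so the alternative minimum tax is the binding amount.

102,400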